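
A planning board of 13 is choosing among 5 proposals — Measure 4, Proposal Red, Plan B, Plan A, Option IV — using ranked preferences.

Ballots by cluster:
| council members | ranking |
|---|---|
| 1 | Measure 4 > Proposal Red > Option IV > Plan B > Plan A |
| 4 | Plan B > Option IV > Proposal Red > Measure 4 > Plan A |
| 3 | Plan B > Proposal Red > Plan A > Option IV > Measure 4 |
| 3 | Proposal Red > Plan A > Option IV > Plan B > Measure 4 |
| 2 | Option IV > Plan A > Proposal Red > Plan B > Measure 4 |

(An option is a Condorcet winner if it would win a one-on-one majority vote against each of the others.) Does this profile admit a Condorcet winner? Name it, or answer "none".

Plan B

Head-to-head results (13 council members):
Measure 4 vs Proposal Red: Proposal Red wins 12–1.
Measure 4 vs Plan B: Plan B wins 12–1.
Measure 4–Plan A: Plan A 8–5.
Measure 4 vs Option IV: Option IV wins 12–1.
Proposal Red–Plan B: Plan B 7–6.
Proposal Red vs Plan A: Proposal Red wins 11–2.
Proposal Red vs Option IV: Proposal Red, 7–6.
Plan B vs Plan A: Plan B, 8–5.
Plan B vs Option IV: Plan B wins 7–6.
Plan A–Option IV: Option IV 7–6.
Plan B defeats every rival head-to-head and is the Condorcet winner.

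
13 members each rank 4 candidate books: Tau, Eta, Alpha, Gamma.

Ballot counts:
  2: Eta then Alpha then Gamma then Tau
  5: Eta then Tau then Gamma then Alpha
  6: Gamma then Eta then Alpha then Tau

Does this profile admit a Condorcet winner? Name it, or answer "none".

Check each pair by majority over 13 ballots:
Tau vs Eta: 0 for Tau, 13 for Eta — Eta by 13–0.
Tau vs Alpha: Tau preferred on 5 ballots; Alpha wins 8–5.
Tau vs Gamma: Tau preferred on 5 ballots; Gamma wins 8–5.
Eta vs Alpha: Eta preferred on 2+5+6 = 13 ballots; Eta wins 13–0.
Eta vs Gamma: 7 to 6, Eta.
Alpha vs Gamma: 2 to 11, Gamma.
Eta beats each of Tau, Alpha, Gamma — Eta is the Condorcet winner.

Eta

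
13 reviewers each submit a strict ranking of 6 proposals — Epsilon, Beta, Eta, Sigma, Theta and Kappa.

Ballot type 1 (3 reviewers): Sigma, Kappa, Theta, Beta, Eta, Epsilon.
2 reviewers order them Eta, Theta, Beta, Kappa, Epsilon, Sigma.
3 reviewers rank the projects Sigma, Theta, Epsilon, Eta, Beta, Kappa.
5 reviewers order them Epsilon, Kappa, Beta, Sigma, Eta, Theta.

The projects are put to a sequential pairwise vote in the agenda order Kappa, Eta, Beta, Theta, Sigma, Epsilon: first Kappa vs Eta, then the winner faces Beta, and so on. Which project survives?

Round 1: Kappa vs Eta — 8–5, Kappa advances.
Round 2: Kappa vs Beta — 8–5, Kappa advances.
Round 3: Kappa vs Theta — 8–5, Kappa advances.
Round 4: Kappa vs Sigma — 7–6, Kappa advances.
Round 5: Kappa vs Epsilon — 5–8, Epsilon advances.
Epsilon survives the agenda.

Epsilon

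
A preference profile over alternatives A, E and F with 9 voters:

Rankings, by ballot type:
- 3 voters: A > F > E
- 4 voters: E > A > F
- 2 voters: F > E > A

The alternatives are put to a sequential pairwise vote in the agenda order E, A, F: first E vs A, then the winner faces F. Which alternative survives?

Round 1: E vs A — 6–3, E advances.
Round 2: E vs F — 4–5, F advances.
F survives the agenda.

F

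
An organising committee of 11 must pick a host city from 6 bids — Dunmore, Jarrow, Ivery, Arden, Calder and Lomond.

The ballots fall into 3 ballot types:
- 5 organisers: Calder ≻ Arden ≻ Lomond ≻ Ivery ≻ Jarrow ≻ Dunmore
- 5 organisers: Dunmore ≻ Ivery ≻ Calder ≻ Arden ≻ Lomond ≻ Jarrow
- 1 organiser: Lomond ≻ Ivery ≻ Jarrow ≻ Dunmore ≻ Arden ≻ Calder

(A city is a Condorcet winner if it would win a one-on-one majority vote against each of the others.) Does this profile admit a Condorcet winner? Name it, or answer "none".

none

Check each pair by majority over 11 ballots:
Dunmore vs Jarrow: Jarrow, 6–5.
Dunmore vs Ivery: Ivery, 6–5.
Dunmore vs Arden: Dunmore, 6–5.
Dunmore vs Calder: Dunmore, 6–5.
Dunmore vs Lomond: Lomond wins 6–5.
Jarrow vs Ivery: Ivery wins 11–0.
Jarrow vs Arden: Arden wins 10–1.
Jarrow vs Calder: Calder, 10–1.
Jarrow vs Lomond: Lomond, 11–0.
Ivery vs Arden: Ivery, 6–5.
Ivery vs Calder: Ivery wins 6–5.
Ivery–Lomond: Lomond 6–5.
Arden vs Calder: Calder wins 10–1.
Arden vs Lomond: Arden wins 10–1.
Calder vs Lomond: Calder, 10–1.
No city is unbeaten: Dunmore loses to Jarrow; Jarrow loses to Ivery; Ivery loses to Lomond; Arden loses to Dunmore; Calder loses to Dunmore; Lomond loses to Arden. In particular Dunmore → Arden → Jarrow → Dunmore is a majority cycle — no Condorcet winner exists.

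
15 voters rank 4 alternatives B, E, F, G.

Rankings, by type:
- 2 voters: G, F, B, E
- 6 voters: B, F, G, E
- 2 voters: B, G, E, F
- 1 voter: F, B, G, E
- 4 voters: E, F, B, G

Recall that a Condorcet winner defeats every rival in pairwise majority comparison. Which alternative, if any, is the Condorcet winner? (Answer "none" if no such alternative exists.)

B

Pairwise majorities:
B vs E: 2+6+2+1 = 11 for B, 4 for E — B by 11–4.
B vs F: B is ranked higher on 6+2 = 8 ballots, F on 7. B wins 8–7.
B vs G: 13 to 2, B.
E vs F: 2+4 = 6 for E, 9 for F — F by 9–6.
E vs G: 4 to 11, G.
F vs G: F preferred on 6+1+4 = 11 ballots; F wins 11–4.
B wins every pairwise contest, so B is the Condorcet winner.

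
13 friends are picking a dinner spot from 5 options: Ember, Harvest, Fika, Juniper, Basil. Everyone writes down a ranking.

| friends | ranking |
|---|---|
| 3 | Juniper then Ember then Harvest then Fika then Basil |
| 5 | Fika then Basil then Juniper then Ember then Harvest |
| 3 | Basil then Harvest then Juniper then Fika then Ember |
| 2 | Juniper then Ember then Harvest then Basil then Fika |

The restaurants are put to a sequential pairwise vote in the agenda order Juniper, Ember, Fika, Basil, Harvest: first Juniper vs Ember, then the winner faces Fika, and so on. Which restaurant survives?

Basil

Round 1: Juniper vs Ember — 13–0, Juniper advances.
Round 2: Juniper vs Fika — 8–5, Juniper advances.
Round 3: Juniper vs Basil — 5–8, Basil advances.
Round 4: Basil vs Harvest — 8–5, Basil advances.
The agenda winner is Basil.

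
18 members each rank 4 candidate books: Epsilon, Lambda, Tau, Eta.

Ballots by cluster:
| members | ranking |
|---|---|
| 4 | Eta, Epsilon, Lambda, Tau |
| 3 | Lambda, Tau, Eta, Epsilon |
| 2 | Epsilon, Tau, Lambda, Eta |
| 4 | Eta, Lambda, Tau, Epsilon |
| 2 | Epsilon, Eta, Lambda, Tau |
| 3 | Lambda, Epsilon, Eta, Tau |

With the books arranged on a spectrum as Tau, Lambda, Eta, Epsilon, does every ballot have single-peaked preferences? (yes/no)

no

Axis positions: Tau=1, Lambda=2, Eta=3, Epsilon=4.
Cluster 1 (peak Eta at position 3): ranking walks positions 3-4-2-1, expanding outward from the peak — single-peaked.
Cluster 2 (peak Lambda at position 2): ranking walks positions 2-1-3-4, expanding outward from the peak — single-peaked.
Cluster 3: ranking walks positions 4-1-2-3; Tau is ranked above Eta even though Eta lies between Tau and the peak Epsilon on the axis — preferences dip and rise again. Not single-peaked.
Cluster 4 (peak Eta at position 3): ranking walks positions 3-2-1-4, expanding outward from the peak — single-peaked.
Cluster 5 (peak Epsilon at position 4): ranking walks positions 4-3-2-1, expanding outward from the peak — single-peaked.
Cluster 6: ranking walks positions 2-4-3-1; Epsilon is ranked above Eta even though Eta lies between Epsilon and the peak Lambda on the axis — preferences dip and rise again. Not single-peaked.
Cluster 3 violates single-peakedness, so the profile is not single-peaked on this axis.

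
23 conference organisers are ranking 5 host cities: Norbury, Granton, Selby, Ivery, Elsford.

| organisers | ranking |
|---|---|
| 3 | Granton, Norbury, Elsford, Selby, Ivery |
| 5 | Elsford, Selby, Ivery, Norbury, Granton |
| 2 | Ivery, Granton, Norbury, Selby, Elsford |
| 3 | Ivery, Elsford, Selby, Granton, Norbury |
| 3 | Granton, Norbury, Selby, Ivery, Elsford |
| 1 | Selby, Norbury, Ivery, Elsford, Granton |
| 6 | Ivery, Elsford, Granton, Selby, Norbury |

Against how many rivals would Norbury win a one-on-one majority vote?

Norbury against each rival (23 organisers):
Norbury vs Granton: 5+1 = 6 for Norbury, 17 for Granton — Granton by 17–6.
Norbury vs Selby: Selby wins 15–8.
Norbury vs Ivery: Ivery, 16–7.
Norbury vs Elsford: Elsford wins 14–9.
Norbury beats no one; loses to Granton, Selby, Ivery, Elsford — 0 pairwise wins.

0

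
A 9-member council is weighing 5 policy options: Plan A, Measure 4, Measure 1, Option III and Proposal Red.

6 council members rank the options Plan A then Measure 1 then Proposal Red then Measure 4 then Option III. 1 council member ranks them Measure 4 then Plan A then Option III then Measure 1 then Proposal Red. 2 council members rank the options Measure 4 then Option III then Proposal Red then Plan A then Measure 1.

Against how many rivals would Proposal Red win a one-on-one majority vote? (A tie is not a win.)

Proposal Red against each rival (9 council members):
Proposal Red vs Plan A: Proposal Red is ranked higher on 2 ballots, Plan A on 7. Plan A wins 7–2.
Proposal Red vs Measure 4: Proposal Red preferred on 6 ballots; Proposal Red wins 6–3.
Proposal Red vs Measure 1: Proposal Red is ranked higher on 2 ballots, Measure 1 on 7. Measure 1 wins 7–2.
Proposal Red vs Option III: Proposal Red, 6–3.
Proposal Red beats Measure 4, Option III; loses to Plan A, Measure 1 — 2 pairwise wins.

2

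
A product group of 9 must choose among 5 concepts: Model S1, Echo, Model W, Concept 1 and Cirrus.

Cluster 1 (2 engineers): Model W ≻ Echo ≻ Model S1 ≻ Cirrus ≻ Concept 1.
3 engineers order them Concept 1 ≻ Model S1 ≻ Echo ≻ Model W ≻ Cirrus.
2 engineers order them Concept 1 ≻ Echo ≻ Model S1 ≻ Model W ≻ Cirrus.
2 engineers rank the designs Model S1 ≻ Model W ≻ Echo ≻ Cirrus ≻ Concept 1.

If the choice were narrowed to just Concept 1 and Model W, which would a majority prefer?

Concept 1

Ballots ranking Concept 1 above Model W: 3 + 2 = 5.
Ballots ranking Model W above Concept 1: 9 − 5 = 4.
Concept 1 wins the head-to-head 5–4.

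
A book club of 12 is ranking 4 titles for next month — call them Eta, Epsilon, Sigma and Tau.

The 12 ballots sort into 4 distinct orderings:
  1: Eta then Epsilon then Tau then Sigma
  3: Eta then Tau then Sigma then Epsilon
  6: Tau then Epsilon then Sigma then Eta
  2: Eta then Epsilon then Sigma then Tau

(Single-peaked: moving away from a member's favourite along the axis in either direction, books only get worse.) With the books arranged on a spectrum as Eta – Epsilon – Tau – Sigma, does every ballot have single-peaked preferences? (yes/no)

no

Axis positions: Eta=1, Epsilon=2, Tau=3, Sigma=4.
Cluster 1 (peak Eta at position 1): ranking walks positions 1-2-3-4, expanding outward from the peak — single-peaked.
Cluster 2: ranking walks positions 1-3-4-2; Tau is ranked above Epsilon even though Epsilon lies between Tau and the peak Eta on the axis — preferences dip and rise again. Not single-peaked.
Cluster 3 (peak Tau at position 3): ranking walks positions 3-2-4-1, expanding outward from the peak — single-peaked.
Cluster 4: ranking walks positions 1-2-4-3; Sigma is ranked above Tau even though Tau lies between Sigma and the peak Eta on the axis — preferences dip and rise again. Not single-peaked.
Cluster 2 violates single-peakedness, so the profile is not single-peaked on this axis.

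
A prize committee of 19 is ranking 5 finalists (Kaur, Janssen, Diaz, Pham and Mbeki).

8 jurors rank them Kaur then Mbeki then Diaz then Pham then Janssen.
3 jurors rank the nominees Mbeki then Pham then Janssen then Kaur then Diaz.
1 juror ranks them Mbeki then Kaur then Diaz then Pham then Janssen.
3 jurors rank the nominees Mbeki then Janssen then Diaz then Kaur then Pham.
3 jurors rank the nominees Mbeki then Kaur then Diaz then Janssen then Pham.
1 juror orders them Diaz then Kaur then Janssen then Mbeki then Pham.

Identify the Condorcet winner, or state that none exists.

Check each pair by majority over 19 ballots:
Kaur vs Janssen: Kaur wins 13–6.
Kaur vs Diaz: 15 to 4, Kaur.
Kaur vs Pham: 16 to 3, Kaur.
Kaur–Mbeki: Mbeki 10–9.
Janssen vs Diaz: Janssen preferred on 3+3 = 6 ballots; Diaz wins 13–6.
Janssen vs Pham: Janssen is ranked higher on 3+3+1 = 7 ballots, Pham on 12. Pham wins 12–7.
Janssen vs Mbeki: Janssen preferred on 1 ballot; Mbeki wins 18–1.
Diaz vs Pham: Diaz, 16–3.
Diaz vs Mbeki: Mbeki, 18–1.
Pham vs Mbeki: 0 for Pham, 19 for Mbeki — Mbeki by 19–0.
Mbeki beats each of Kaur, Janssen, Diaz, Pham — Mbeki is the Condorcet winner.

Mbeki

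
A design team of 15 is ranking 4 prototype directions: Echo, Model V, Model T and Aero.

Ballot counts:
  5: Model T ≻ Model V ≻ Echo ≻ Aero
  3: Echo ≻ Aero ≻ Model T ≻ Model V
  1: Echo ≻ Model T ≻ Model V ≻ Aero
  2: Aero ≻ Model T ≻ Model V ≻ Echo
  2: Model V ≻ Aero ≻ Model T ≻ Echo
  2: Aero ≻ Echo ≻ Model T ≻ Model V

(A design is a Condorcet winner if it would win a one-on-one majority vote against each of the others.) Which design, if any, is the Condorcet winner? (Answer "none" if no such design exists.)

Head-to-head results (15 engineers):
Echo vs Model V: Echo preferred on 3+1+2 = 6 ballots; Model V wins 9–6.
Echo vs Model T: 6 to 9, Model T.
Echo vs Aero: 5+3+1 = 9 for Echo, 6 for Aero — Echo by 9–6.
Model V vs Model T: Model V preferred on 2 ballots; Model T wins 13–2.
Model V vs Aero: Model V preferred on 5+1+2 = 8 ballots; Model V wins 8–7.
Model T vs Aero: 6 to 9, Aero.
Every design loses at least once (Echo loses to Model V; Model V loses to Model T; Model T loses to Aero; Aero loses to Echo). The majority relation contains the cycle Echo → Aero → Model T → Echo, so there is no Condorcet winner.

none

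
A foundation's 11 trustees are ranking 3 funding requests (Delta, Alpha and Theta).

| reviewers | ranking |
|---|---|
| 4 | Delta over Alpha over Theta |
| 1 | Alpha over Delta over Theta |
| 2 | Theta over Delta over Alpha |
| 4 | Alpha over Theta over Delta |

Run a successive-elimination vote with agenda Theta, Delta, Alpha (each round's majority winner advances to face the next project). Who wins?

Round 1: Theta vs Delta — 6–5, Theta advances.
Round 2: Theta vs Alpha — 2–9, Alpha advances.
The agenda winner is Alpha.

Alpha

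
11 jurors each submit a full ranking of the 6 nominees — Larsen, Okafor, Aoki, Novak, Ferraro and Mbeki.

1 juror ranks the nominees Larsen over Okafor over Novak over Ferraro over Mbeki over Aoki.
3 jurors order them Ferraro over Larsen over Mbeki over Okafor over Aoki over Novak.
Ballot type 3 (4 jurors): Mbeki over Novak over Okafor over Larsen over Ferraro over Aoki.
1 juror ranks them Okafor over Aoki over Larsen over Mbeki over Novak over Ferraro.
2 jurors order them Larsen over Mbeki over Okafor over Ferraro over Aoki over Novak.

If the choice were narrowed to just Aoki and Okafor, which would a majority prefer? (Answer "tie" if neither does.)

Okafor

No ballot ranks Aoki above Okafor: 0.
Ballots ranking Okafor above Aoki: 11 − 0 = 11.
Okafor wins the head-to-head 11–0.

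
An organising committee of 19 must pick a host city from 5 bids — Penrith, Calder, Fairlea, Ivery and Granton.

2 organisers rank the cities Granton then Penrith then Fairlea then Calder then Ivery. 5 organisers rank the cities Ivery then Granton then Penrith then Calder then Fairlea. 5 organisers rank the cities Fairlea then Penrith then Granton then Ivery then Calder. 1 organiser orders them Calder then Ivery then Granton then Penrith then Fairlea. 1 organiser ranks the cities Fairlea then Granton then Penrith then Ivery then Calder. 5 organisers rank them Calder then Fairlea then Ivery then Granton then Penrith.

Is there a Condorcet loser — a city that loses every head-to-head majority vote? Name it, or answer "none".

Pairwise majorities:
Penrith vs Calder: Penrith, 13–6.
Penrith vs Fairlea: 2+5+1 = 8 for Penrith, 11 for Fairlea — Fairlea by 11–8.
Penrith vs Ivery: Penrith is ranked higher on 2+5+1 = 8 ballots, Ivery on 11. Ivery wins 11–8.
Penrith vs Granton: 5 to 14, Granton.
Calder vs Fairlea: Calder, 11–8.
Calder vs Ivery: Calder preferred on 2+1+5 = 8 ballots; Ivery wins 11–8.
Calder vs Granton: Calder preferred on 1+5 = 6 ballots; Granton wins 13–6.
Fairlea vs Ivery: Fairlea is ranked higher on 2+5+1+5 = 13 ballots, Ivery on 6. Fairlea wins 13–6.
Fairlea vs Granton: Fairlea preferred on 5+1+5 = 11 ballots; Fairlea wins 11–8.
Ivery vs Granton: Ivery preferred on 5+1+5 = 11 ballots; Ivery wins 11–8.
No city is winless: Penrith beats Calder; Calder beats Fairlea; Fairlea beats Penrith; Ivery beats Penrith; Granton beats Penrith. There is no Condorcet loser.

none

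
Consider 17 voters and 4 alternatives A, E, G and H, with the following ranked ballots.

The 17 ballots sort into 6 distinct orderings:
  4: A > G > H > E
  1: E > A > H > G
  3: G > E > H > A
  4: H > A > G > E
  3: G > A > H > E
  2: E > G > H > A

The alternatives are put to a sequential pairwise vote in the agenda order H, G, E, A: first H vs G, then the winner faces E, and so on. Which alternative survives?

A

Round 1: H vs G — 5–12, G advances.
Round 2: G vs E — 14–3, G advances.
Round 3: G vs A — 8–9, A advances.
The agenda winner is A.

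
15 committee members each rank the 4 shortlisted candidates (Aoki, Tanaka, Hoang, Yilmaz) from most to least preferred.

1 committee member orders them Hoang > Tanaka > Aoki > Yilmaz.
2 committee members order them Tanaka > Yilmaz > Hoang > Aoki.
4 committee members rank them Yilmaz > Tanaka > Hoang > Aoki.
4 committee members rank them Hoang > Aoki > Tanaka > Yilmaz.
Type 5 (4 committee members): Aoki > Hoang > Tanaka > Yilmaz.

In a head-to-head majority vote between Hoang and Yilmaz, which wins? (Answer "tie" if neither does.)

Ballots ranking Hoang above Yilmaz: 1 + 4 + 4 = 9.
Ballots ranking Yilmaz above Hoang: 15 − 9 = 6.
Hoang wins the head-to-head 9–6.

Hoang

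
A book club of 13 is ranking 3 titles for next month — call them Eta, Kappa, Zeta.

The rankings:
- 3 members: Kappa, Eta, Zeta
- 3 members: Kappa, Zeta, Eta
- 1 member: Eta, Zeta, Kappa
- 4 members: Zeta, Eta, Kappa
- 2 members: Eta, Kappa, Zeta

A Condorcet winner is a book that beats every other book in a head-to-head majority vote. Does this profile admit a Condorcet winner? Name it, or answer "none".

Check each pair by majority over 13 ballots:
Eta vs Kappa: Eta wins 7–6.
Eta vs Zeta: Zeta, 7–6.
Kappa vs Zeta: Kappa, 8–5.
No book is unbeaten: Eta loses to Zeta; Kappa loses to Eta; Zeta loses to Kappa. In particular Eta > Kappa > Zeta > Eta is a majority cycle — no Condorcet winner exists.

none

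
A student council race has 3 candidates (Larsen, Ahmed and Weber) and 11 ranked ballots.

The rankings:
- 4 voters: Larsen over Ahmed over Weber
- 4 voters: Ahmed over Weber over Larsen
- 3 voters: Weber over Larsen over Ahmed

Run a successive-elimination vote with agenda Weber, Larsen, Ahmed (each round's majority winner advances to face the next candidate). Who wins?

Ahmed

Round 1: Weber vs Larsen — 7–4, Weber advances.
Round 2: Weber vs Ahmed — 3–8, Ahmed advances.
Ahmed survives the agenda.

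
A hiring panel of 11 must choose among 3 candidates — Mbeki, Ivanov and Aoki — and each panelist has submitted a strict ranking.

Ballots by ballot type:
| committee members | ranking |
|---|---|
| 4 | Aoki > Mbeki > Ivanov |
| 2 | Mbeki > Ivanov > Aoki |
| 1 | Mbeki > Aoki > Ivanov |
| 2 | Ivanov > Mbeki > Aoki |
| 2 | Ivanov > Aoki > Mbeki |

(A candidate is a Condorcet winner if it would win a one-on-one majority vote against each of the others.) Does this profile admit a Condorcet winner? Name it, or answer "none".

Pairwise majorities:
Mbeki vs Ivanov: 4+2+1 = 7 for Mbeki, 4 for Ivanov — Mbeki by 7–4.
Mbeki vs Aoki: Mbeki preferred on 2+1+2 = 5 ballots; Aoki wins 6–5.
Ivanov vs Aoki: 2+2+2 = 6 for Ivanov, 5 for Aoki — Ivanov by 6–5.
No candidate is unbeaten: Mbeki loses to Aoki; Ivanov loses to Mbeki; Aoki loses to Ivanov. In particular Mbeki beats Ivanov beats Aoki beats Mbeki is a majority cycle — no Condorcet winner exists.

none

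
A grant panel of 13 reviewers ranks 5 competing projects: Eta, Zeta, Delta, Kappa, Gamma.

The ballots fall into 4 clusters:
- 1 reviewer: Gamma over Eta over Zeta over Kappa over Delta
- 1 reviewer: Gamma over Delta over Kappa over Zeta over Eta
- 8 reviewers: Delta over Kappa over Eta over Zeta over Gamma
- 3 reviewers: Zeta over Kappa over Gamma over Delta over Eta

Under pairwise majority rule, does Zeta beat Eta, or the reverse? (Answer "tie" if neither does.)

Ballots ranking Zeta above Eta: 1 + 3 = 4.
Ballots ranking Eta above Zeta: 13 − 4 = 9.
Eta wins the head-to-head 9–4.

Eta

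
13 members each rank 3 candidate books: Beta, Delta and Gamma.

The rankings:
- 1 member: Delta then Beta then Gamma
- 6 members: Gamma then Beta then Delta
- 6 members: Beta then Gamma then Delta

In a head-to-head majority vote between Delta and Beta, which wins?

Ballots ranking Delta above Beta: 1.
Ballots ranking Beta above Delta: 13 − 1 = 12.
Beta wins the head-to-head 12–1.

Beta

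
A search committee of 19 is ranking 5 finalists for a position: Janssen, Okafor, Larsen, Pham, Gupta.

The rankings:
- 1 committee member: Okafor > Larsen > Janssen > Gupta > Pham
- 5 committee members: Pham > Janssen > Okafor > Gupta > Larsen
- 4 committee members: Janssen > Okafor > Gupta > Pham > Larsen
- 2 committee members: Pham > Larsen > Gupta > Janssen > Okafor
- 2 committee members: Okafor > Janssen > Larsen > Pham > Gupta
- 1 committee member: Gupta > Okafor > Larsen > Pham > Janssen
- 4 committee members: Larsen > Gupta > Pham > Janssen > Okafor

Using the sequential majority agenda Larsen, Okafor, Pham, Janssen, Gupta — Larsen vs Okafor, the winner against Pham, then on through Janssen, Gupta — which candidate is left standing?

Gupta

Round 1: Larsen vs Okafor — 6–13, Okafor advances.
Round 2: Okafor vs Pham — 8–11, Pham advances.
Round 3: Pham vs Janssen — 12–7, Pham advances.
Round 4: Pham vs Gupta — 9–10, Gupta advances.
The agenda winner is Gupta.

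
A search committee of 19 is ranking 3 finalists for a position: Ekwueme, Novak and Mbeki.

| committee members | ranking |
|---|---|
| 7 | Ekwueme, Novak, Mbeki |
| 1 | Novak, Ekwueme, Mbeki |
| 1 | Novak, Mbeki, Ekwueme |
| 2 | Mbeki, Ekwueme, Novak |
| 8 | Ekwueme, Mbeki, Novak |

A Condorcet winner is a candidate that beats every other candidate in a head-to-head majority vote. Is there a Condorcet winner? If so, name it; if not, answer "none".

Head-to-head results (19 committee members):
Ekwueme vs Novak: Ekwueme preferred on 7+2+8 = 17 ballots; Ekwueme wins 17–2.
Ekwueme vs Mbeki: 7+1+8 = 16 for Ekwueme, 3 for Mbeki — Ekwueme by 16–3.
Novak vs Mbeki: Novak is ranked higher on 7+1+1 = 9 ballots, Mbeki on 10. Mbeki wins 10–9.
Only Ekwueme has no losses; Ekwueme is the Condorcet winner.

Ekwueme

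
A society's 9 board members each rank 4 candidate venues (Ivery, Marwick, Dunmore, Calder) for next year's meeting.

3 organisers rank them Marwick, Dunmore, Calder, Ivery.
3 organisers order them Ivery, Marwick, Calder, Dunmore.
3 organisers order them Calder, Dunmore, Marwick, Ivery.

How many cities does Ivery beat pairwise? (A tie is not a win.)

0

Ivery against each rival (9 organisers):
Ivery vs Marwick: 3 for Ivery, 6 for Marwick — Marwick by 6–3.
Ivery–Dunmore: Dunmore 6–3.
Ivery vs Calder: Calder wins 6–3.
Ivery beats no one; loses to Marwick, Dunmore, Calder — 0 pairwise wins.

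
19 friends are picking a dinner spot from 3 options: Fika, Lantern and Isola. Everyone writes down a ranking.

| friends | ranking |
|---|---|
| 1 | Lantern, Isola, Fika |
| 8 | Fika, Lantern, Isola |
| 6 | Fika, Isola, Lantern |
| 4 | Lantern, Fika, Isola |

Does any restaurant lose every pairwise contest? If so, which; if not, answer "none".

Isola

Pairwise majorities:
Fika–Lantern: Fika 14–5.
Fika–Isola: Fika 18–1.
Lantern–Isola: Lantern 13–6.
Isola is beaten in every head-to-head and is the Condorcet loser.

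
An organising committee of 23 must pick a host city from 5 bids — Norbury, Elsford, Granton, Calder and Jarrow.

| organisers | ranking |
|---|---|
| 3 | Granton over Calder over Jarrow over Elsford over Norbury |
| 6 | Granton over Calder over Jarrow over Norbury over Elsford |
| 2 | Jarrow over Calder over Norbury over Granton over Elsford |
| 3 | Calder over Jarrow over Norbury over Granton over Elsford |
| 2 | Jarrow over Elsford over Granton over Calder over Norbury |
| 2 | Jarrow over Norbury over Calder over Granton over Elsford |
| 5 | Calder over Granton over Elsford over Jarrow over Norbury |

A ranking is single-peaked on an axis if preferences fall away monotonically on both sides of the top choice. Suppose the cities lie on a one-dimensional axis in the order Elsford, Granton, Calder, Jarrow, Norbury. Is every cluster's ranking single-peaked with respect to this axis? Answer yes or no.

Axis positions: Elsford=1, Granton=2, Calder=3, Jarrow=4, Norbury=5.
Cluster 1 (peak Granton at position 2): ranking walks positions 2-3-4-1-5, expanding outward from the peak — single-peaked.
Cluster 2 (peak Granton at position 2): ranking walks positions 2-3-4-5-1, expanding outward from the peak — single-peaked.
Cluster 3 (peak Jarrow at position 4): ranking walks positions 4-3-5-2-1, expanding outward from the peak — single-peaked.
Cluster 4 (peak Calder at position 3): ranking walks positions 3-4-5-2-1, expanding outward from the peak — single-peaked.
Cluster 5: ranking walks positions 4-1-2-3-5; Elsford is ranked above Calder even though Calder lies between Elsford and the peak Jarrow on the axis — preferences dip and rise again. Not single-peaked.
Cluster 6 (peak Jarrow at position 4): ranking walks positions 4-5-3-2-1, expanding outward from the peak — single-peaked.
Cluster 7 (peak Calder at position 3): ranking walks positions 3-2-1-4-5, expanding outward from the peak — single-peaked.
Cluster 5 violates single-peakedness, so the profile is not single-peaked on this axis.

no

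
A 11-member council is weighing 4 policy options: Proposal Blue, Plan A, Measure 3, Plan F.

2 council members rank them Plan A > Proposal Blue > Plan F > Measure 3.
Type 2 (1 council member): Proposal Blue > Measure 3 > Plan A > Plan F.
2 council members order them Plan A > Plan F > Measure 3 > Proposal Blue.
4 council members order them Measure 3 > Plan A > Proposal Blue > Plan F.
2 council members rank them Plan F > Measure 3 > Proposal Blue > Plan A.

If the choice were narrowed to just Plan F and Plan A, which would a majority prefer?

Ballots ranking Plan F above Plan A: 2.
Ballots ranking Plan A above Plan F: 11 − 2 = 9.
Plan A wins the head-to-head 9–2.

Plan A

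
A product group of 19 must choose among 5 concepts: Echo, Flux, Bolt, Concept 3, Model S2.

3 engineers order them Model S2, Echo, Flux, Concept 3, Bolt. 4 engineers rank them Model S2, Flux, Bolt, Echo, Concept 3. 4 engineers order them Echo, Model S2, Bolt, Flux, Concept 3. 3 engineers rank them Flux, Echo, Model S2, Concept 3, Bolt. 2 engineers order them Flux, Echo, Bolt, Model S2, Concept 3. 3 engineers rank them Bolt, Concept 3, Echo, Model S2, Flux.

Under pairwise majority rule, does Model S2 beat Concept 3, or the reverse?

Ballots ranking Model S2 above Concept 3: 3 + 4 + 4 + 3 + 2 = 16.
Ballots ranking Concept 3 above Model S2: 19 − 16 = 3.
Model S2 wins the head-to-head 16–3.

Model S2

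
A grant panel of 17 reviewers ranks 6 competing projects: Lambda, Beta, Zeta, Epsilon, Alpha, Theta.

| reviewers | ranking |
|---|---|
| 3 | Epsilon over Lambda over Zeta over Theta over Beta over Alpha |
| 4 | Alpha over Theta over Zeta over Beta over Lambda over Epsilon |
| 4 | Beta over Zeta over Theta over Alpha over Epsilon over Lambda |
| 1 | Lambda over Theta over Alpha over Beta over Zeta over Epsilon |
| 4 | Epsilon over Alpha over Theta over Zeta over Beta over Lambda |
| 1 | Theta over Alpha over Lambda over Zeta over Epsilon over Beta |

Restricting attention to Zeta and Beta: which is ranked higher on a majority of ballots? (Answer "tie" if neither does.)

Zeta

Ballots ranking Zeta above Beta: 3 + 4 + 4 + 1 = 12.
Ballots ranking Beta above Zeta: 17 − 12 = 5.
Zeta wins the head-to-head 12–5.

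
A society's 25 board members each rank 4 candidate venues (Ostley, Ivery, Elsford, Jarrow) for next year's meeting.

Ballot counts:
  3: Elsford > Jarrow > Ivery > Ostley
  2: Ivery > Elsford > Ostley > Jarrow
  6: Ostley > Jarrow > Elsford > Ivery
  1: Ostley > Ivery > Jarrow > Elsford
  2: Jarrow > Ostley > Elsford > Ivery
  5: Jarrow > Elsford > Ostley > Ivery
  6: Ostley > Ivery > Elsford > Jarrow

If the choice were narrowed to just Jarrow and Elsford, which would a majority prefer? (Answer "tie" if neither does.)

Jarrow

Ballots ranking Jarrow above Elsford: 6 + 1 + 2 + 5 = 14.
Ballots ranking Elsford above Jarrow: 25 − 14 = 11.
Jarrow wins the head-to-head 14–11.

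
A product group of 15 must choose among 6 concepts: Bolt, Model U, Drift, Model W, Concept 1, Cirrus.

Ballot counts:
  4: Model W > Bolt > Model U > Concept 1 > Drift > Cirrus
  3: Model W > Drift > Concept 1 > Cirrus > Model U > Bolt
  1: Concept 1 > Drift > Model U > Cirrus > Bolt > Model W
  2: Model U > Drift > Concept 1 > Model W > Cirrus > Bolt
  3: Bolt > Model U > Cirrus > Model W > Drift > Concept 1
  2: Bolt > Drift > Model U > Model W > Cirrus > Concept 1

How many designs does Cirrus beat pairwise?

0

Cirrus against each rival (15 engineers):
Cirrus vs Bolt: Bolt wins 9–6.
Cirrus–Model U: Model U 12–3.
Cirrus vs Drift: 3 to 12, Drift.
Cirrus vs Model W: Model W, 11–4.
Cirrus vs Concept 1: 3+2 = 5 for Cirrus, 10 for Concept 1 — Concept 1 by 10–5.
Cirrus beats no one; loses to Bolt, Model U, Drift, Model W, Concept 1 — 0 pairwise wins.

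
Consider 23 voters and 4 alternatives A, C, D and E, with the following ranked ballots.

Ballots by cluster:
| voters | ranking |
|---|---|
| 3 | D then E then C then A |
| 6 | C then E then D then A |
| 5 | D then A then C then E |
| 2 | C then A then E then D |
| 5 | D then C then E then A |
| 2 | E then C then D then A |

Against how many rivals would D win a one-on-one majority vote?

3

D against each rival (23 voters):
D vs A: 3+6+5+5+2 = 21 for D, 2 for A — D by 21–2.
D vs C: 13 to 10, D.
D vs E: D wins 13–10.
D beats A, C, E — 3 pairwise wins.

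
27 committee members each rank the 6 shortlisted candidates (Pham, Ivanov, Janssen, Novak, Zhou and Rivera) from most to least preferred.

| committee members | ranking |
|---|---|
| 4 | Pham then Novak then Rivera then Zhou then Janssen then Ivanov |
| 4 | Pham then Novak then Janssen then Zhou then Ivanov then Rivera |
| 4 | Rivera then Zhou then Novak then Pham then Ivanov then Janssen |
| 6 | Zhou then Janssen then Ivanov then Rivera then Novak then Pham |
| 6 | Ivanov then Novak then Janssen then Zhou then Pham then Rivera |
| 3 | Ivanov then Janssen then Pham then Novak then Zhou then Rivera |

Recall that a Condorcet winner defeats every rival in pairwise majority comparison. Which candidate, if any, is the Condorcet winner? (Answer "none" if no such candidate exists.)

none

Head-to-head results (27 committee members):
Pham vs Ivanov: Ivanov, 15–12.
Pham vs Janssen: Janssen wins 15–12.
Pham vs Novak: Novak wins 16–11.
Pham vs Zhou: Zhou, 16–11.
Pham–Rivera: Pham 17–10.
Ivanov vs Janssen: Janssen wins 14–13.
Ivanov–Novak: Ivanov 15–12.
Ivanov–Zhou: Zhou 18–9.
Ivanov vs Rivera: Ivanov, 19–8.
Janssen vs Novak: Novak, 18–9.
Janssen vs Zhou: Zhou wins 14–13.
Janssen vs Rivera: Janssen wins 19–8.
Novak vs Zhou: Novak wins 17–10.
Novak–Rivera: Novak 17–10.
Zhou vs Rivera: Zhou wins 19–8.
Each candidate drops at least one matchup (Pham loses to Ivanov; Ivanov loses to Janssen; Janssen loses to Novak; Novak loses to Ivanov; Zhou loses to Novak; Rivera loses to Pham); the cycle Ivanov → Novak → Janssen → Ivanov rules out a Condorcet winner.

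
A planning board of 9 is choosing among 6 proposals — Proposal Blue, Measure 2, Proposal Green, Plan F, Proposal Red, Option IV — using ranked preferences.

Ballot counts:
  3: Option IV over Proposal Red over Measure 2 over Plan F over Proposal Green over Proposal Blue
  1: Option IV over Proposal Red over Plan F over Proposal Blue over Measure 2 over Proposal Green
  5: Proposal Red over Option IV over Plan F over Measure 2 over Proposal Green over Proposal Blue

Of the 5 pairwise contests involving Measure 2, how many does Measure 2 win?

2

Measure 2 against each rival (9 council members):
Measure 2–Proposal Blue: Measure 2 8–1.
Measure 2 vs Proposal Green: Measure 2 is ranked higher on 3+1+5 = 9 ballots, Proposal Green on 0. Measure 2 wins 9–0.
Measure 2 vs Plan F: Plan F wins 6–3.
Measure 2 vs Proposal Red: Proposal Red wins 9–0.
Measure 2 vs Option IV: Option IV, 9–0.
Measure 2 beats Proposal Blue, Proposal Green; loses to Plan F, Proposal Red, Option IV — 2 pairwise wins.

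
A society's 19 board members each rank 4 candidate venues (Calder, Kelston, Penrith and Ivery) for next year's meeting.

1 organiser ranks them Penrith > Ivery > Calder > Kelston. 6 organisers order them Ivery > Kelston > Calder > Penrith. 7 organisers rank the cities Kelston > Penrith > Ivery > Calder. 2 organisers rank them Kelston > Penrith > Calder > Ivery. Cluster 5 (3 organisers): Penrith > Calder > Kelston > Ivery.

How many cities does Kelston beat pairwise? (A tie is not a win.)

Kelston against each rival (19 organisers):
Kelston vs Calder: Kelston is ranked higher on 6+7+2 = 15 ballots, Calder on 4. Kelston wins 15–4.
Kelston–Penrith: Kelston 15–4.
Kelston vs Ivery: 7+2+3 = 12 for Kelston, 7 for Ivery — Kelston by 12–7.
Kelston beats Calder, Penrith, Ivery — 3 pairwise wins.

3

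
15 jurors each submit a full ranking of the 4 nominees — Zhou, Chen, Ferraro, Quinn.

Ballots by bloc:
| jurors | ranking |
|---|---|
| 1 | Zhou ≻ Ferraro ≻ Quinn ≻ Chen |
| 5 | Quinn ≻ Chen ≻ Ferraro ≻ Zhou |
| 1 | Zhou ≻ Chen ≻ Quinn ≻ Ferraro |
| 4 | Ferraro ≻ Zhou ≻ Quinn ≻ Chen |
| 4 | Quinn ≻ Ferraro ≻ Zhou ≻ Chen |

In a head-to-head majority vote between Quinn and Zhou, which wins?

Quinn

Ballots ranking Quinn above Zhou: 5 + 4 = 9.
Ballots ranking Zhou above Quinn: 15 − 9 = 6.
Quinn wins the head-to-head 9–6.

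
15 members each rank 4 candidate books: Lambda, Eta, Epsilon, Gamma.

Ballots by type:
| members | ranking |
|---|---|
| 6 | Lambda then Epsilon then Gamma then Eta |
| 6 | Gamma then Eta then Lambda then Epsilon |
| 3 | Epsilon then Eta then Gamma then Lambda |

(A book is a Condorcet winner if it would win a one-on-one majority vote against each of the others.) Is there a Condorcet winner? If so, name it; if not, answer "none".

Check each pair by majority over 15 ballots:
Lambda vs Eta: Eta, 9–6.
Lambda vs Epsilon: Lambda, 12–3.
Lambda vs Gamma: Gamma, 9–6.
Eta vs Epsilon: Epsilon, 9–6.
Eta vs Gamma: 3 for Eta, 12 for Gamma — Gamma by 12–3.
Epsilon vs Gamma: Epsilon is ranked higher on 6+3 = 9 ballots, Gamma on 6. Epsilon wins 9–6.
No book is unbeaten: Lambda loses to Eta; Eta loses to Epsilon; Epsilon loses to Lambda; Gamma loses to Epsilon. In particular Lambda beats Epsilon beats Eta beats Lambda is a majority cycle — no Condorcet winner exists.

none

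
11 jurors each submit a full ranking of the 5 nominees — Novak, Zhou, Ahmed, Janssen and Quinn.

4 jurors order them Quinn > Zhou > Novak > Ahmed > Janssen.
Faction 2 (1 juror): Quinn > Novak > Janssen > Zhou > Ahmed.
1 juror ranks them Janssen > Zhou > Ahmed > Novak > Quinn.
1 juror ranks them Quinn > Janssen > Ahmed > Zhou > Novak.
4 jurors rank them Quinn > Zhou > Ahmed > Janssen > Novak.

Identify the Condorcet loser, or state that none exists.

Novak

Pairwise majorities:
Novak vs Zhou: Zhou, 10–1.
Novak vs Ahmed: 5 to 6, Ahmed.
Novak–Janssen: Janssen 6–5.
Novak vs Quinn: Quinn, 10–1.
Zhou vs Ahmed: Zhou wins 10–1.
Zhou vs Janssen: 8 to 3, Zhou.
Zhou vs Quinn: Zhou preferred on 1 ballot; Quinn wins 10–1.
Ahmed–Janssen: Ahmed 8–3.
Ahmed vs Quinn: Ahmed is ranked higher on 1 ballot, Quinn on 10. Quinn wins 10–1.
Janssen vs Quinn: Quinn wins 10–1.
Only Novak has no wins; Novak is the Condorcet loser.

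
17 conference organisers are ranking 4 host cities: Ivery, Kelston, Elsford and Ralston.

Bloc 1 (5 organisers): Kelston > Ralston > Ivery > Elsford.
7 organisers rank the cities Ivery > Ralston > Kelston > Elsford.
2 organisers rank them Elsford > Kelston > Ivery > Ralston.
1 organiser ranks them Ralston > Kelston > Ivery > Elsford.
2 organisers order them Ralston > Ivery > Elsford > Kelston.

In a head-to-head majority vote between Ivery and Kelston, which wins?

Ballots ranking Ivery above Kelston: 7 + 2 = 9.
Ballots ranking Kelston above Ivery: 17 − 9 = 8.
Ivery wins the head-to-head 9–8.

Ivery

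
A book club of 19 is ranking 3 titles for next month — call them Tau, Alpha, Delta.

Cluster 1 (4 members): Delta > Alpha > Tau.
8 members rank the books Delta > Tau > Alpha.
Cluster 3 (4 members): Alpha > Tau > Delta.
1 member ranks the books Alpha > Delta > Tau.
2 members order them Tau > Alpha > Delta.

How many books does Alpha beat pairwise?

0

Alpha against each rival (19 members):
Alpha vs Tau: Tau wins 10–9.
Alpha vs Delta: Alpha preferred on 4+1+2 = 7 ballots; Delta wins 12–7.
Alpha beats no one; loses to Tau, Delta — 0 pairwise wins.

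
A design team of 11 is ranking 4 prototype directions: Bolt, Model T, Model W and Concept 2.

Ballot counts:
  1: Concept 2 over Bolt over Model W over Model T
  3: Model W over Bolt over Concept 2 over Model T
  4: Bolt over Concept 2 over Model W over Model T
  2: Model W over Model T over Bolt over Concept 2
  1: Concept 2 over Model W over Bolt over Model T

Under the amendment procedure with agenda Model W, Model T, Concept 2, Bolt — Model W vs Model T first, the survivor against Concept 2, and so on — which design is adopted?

Round 1: Model W vs Model T — 11–0, Model W advances.
Round 2: Model W vs Concept 2 — 5–6, Concept 2 advances.
Round 3: Concept 2 vs Bolt — 2–9, Bolt advances.
Bolt survives the agenda.

Bolt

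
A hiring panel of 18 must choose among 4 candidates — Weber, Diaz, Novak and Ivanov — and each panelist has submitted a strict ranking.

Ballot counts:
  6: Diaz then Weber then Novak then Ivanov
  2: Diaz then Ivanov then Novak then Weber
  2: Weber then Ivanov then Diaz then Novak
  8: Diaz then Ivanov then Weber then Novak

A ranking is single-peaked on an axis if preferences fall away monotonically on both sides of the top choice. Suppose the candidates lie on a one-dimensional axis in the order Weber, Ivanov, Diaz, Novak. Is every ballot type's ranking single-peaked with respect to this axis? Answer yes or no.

Axis positions: Weber=1, Ivanov=2, Diaz=3, Novak=4.
Ballot type 1: ranking walks positions 3-1-4-2; Weber is ranked above Ivanov even though Ivanov lies between Weber and the peak Diaz on the axis — preferences dip and rise again. Not single-peaked.
Ballot type 2 (peak Diaz at position 3): ranking walks positions 3-2-4-1, expanding outward from the peak — single-peaked.
Ballot type 3 (peak Weber at position 1): ranking walks positions 1-2-3-4, expanding outward from the peak — single-peaked.
Ballot type 4 (peak Diaz at position 3): ranking walks positions 3-2-1-4, expanding outward from the peak — single-peaked.
Ballot type 1 violates single-peakedness, so the profile is not single-peaked on this axis.

no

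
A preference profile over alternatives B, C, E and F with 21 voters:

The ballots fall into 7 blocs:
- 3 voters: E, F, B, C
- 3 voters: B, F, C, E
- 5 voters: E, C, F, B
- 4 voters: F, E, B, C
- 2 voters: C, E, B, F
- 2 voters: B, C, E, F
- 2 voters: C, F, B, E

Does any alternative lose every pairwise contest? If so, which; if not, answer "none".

none

Pairwise majorities:
B vs C: B, 12–9.
B vs E: B is ranked higher on 3+2+2 = 7 ballots, E on 14. E wins 14–7.
B vs F: B preferred on 3+2+2 = 7 ballots; F wins 14–7.
C vs E: C preferred on 3+2+2+2 = 9 ballots; E wins 12–9.
C vs F: 11 to 10, C.
E vs F: E wins 12–9.
No alternative is winless: B beats C; C beats F; E beats B; F beats B. There is no Condorcet loser.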